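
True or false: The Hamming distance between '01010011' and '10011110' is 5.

Differing positions: 1, 2, 5, 6, 8. Hamming distance = 5, so the claim is true.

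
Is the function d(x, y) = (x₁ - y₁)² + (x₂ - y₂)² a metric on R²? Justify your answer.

No. The squared Euclidean distance fails the triangle inequality. Counterexample: x = (0, 0), y = (4, 3), z = (8, 6). d(x,z) = 8² + 6² = 100, but d(x,y) + d(y,z) = (4² + 3²) + (4² + 3²) = 25 + 25 = 50. Since 100 > 50, the triangle inequality is violated. (Note: √d, the ordinary Euclidean distance, IS a metric.)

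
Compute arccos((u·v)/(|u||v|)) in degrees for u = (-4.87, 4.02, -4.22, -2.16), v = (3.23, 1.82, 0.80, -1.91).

With u = (-4.87, 4.02, -4.22, -2.16), v = (3.23, 1.82, 0.80, -1.91):
u·v = (-4.87)·3.23 + 4.02·1.82 + (-4.22)·0.8 + (-2.16)·(-1.91) = (-15.7301) + 7.3164 + (-3.376) + 4.1256 = -7.6641.
|u| = √((-4.87)² + 4.02² + (-4.22)² + (-2.16)²) = √(23.7169 + 16.1604 + 17.8084 + 4.6656) = √62.3513, |v| = √(3.23² + 1.82² + 0.8² + (-1.91)²) = √(10.4329 + 3.3124 + 0.64 + 3.6481) = √18.0334.
cos θ = (u·v)/(|u||v|) = -7.6641/(√62.3513·√18.0334) ≈ -0.22856
θ = arccos(-0.22856) ≈ 103.21°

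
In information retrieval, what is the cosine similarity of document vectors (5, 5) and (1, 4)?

With u = (5, 5), v = (1, 4):
u·v = 5·1 + 5·4 = 5 + 20 = 25.
|u| = √(5² + 5²) = √50, |v| = √(1² + 4²) = √17, so |u||v| = √(50·17) = √850.
cos θ = (u·v)/(|u||v|) = 25/√850 ≈ 0.8575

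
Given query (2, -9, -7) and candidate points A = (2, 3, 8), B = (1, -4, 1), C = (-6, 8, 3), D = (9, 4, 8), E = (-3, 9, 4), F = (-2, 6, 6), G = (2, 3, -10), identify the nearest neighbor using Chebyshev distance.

Distances: d(A) = 15, d(B) = 8, d(C) = 17, d(D) = 15, d(E) = 18, d(F) = 15, d(G) = 12. Nearest: B = (1, -4, 1) with distance 8.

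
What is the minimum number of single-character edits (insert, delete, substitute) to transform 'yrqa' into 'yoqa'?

Let D[i][j] be the edit distance between the first i characters of 'yrqa' and the first j characters of 'yoqa', with D[i][0] = i, D[0][j] = j, and D[i][j] = D[i-1][j-1] if the characters match, else 1 + min(D[i-1][j], D[i][j-1], D[i-1][j-1]). Filling the table (rows: prefixes of 'yrqa', columns: prefixes of 'yoqa'):
     ε  y  o  q  a
  ε  0  1  2  3  4
  y  1  0  1  2  3
  r  2  1  1  2  3
  q  3  2  2  1  2
  a  4  3  3  2  1
The bottom-right entry gives D[4][4] = 1, so no sequence of fewer than 1 edit works. Backtracking through the table gives one optimal edit sequence (1 edit):
  yrqa → yoqa (sub r→o @2)
Edit distance = 1.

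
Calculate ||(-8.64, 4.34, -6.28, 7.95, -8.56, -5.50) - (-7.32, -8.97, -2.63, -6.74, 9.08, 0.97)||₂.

√(Σ(x_i - y_i)²) = √((-8.64 - (-7.32))² + (4.34 - (-8.97))² + (-6.28 - (-2.63))² + (7.95 - (-6.74))² + (-8.56 - 9.08)² + (-5.5 - 0.97)²)
= √((-1.32)² + 13.31² + (-3.65)² + 14.69² + (-17.64)² + (-6.47)²) = √(1.7424 + 177.1561 + 13.3225 + 215.7961 + 311.1696 + 41.8609) = √761.0476 ≈ 27.5871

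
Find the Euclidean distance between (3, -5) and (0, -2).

√(Σ(x_i - y_i)²) = √((3 - 0)² + (-5 - (-2))²)
= √(3² + (-3)²) = √(9 + 9) = √18 ≈ 4.2426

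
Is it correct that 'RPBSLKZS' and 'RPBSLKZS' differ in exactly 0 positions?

Differing positions: none. Hamming distance = 0, so the claim is true.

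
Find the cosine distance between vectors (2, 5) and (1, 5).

With u = (2, 5), v = (1, 5):
u·v = 2·1 + 5·5 = 2 + 25 = 27.
|u| = √(2² + 5²) = √29, |v| = √(1² + 5²) = √26, so |u||v| = √(29·26) = √754.
cos θ = (u·v)/(|u||v|) = 27/√754 ≈ 0.9833
Cosine distance = 1 - cos θ ≈ 1 - 0.9833 = 0.0167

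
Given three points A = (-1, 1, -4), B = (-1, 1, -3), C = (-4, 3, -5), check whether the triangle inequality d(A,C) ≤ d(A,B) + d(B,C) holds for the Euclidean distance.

d(A,B) = √(0² + 0² + 1²) = √1 = 1, d(B,C) = √(3² + 2² + 2²) = √17 ≈ 4.1231, d(A,C) = √(3² + 2² + 1²) = √14 ≈ 3.7417.
d(A,C) ≈ 3.7417 ≤ 1 + 4.1231 = 5.1231. Triangle inequality is satisfied.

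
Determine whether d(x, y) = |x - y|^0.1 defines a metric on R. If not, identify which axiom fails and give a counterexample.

Yes. With 0 < p = 0.1 ≤ 1, d(x,y) = |x-y|^0.1 is a metric on R. Non-negativity and symmetry are immediate; |x-y|^0.1 = 0 ⟺ |x-y| = 0 ⟺ x = y. For the triangle inequality, the function t ↦ t^0.1 is subadditive on [0,∞) when p ≤ 1, so |x-z|^0.1 ≤ (|x-y| + |y-z|)^0.1 ≤ |x-y|^0.1 + |y-z|^0.1.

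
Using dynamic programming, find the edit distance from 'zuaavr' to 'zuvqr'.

Let D[i][j] be the edit distance between the first i characters of 'zuaavr' and the first j characters of 'zuvqr', with D[i][0] = i, D[0][j] = j, and D[i][j] = D[i-1][j-1] if the characters match, else 1 + min(D[i-1][j], D[i][j-1], D[i-1][j-1]). Filling the table (rows: prefixes of 'zuaavr', columns: prefixes of 'zuvqr'):
     ε  z  u  v  q  r
  ε  0  1  2  3  4  5
  z  1  0  1  2  3  4
  u  2  1  0  1  2  3
  a  3  2  1  1  2  3
  a  4  3  2  2  2  3
  v  5  4  3  2  3  3
  r  6  5  4  3  3  3
The bottom-right entry gives D[6][5] = 3, so no sequence of fewer than 3 edits works. Backtracking through the table gives one optimal edit sequence (3 edits):
  zuaavr → zuavr (del a @3)
  zuavr → zuvvr (sub a→v @3)
  zuvvr → zuvqr (sub v→q @4)
Edit distance = 3.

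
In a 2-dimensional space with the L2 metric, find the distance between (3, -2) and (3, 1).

(Σ|x_i - y_i|^2)^(1/2) = (|3 - 3|^2 + |-2 - 1|^2)^(1/2)
= (0^2 + 3^2)^(1/2) = (0 + 9)^(1/2) = (9)^(1/2) = 3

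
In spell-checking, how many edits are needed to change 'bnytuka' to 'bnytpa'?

Let D[i][j] be the edit distance between the first i characters of 'bnytuka' and the first j characters of 'bnytpa', with D[i][0] = i, D[0][j] = j, and D[i][j] = D[i-1][j-1] if the characters match, else 1 + min(D[i-1][j], D[i][j-1], D[i-1][j-1]). Filling the table (rows: prefixes of 'bnytuka', columns: prefixes of 'bnytpa'):
     ε  b  n  y  t  p  a
  ε  0  1  2  3  4  5  6
  b  1  0  1  2  3  4  5
  n  2  1  0  1  2  3  4
  y  3  2  1  0  1  2  3
  t  4  3  2  1  0  1  2
  u  5  4  3  2  1  1  2
  k  6  5  4  3  2  2  2
  a  7  6  5  4  3  3  2
The bottom-right entry gives D[7][6] = 2, so no sequence of fewer than 2 edits works. Backtracking through the table gives one optimal edit sequence (2 edits):
  bnytuka → bnytka (del u @5)
  bnytka → bnytpa (sub k→p @5)
Edit distance = 2.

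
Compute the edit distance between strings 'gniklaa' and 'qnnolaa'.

Let D[i][j] be the edit distance between the first i characters of 'gniklaa' and the first j characters of 'qnnolaa', with D[i][0] = i, D[0][j] = j, and D[i][j] = D[i-1][j-1] if the characters match, else 1 + min(D[i-1][j], D[i][j-1], D[i-1][j-1]). Filling the table (rows: prefixes of 'gniklaa', columns: prefixes of 'qnnolaa'):
     ε  q  n  n  o  l  a  a
  ε  0  1  2  3  4  5  6  7
  g  1  1  2  3  4  5  6  7
  n  2  2  1  2  3  4  5  6
  i  3  3  2  2  3  4  5  6
  k  4  4  3  3  3  4  5  6
  l  5  5  4  4  4  3  4  5
  a  6  6  5  5  5  4  3  4
  a  7  7  6  6  6  5  4  3
The bottom-right entry gives D[7][7] = 3, so no sequence of fewer than 3 edits works. Backtracking through the table gives one optimal edit sequence (3 edits):
  gniklaa → qniklaa (sub g→q @1)
  qniklaa → qnnklaa (sub i→n @3)
  qnnklaa → qnnolaa (sub k→o @4)
Edit distance = 3.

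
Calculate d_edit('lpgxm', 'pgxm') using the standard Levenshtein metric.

Let D[i][j] be the edit distance between the first i characters of 'lpgxm' and the first j characters of 'pgxm', with D[i][0] = i, D[0][j] = j, and D[i][j] = D[i-1][j-1] if the characters match, else 1 + min(D[i-1][j], D[i][j-1], D[i-1][j-1]). Filling the table (rows: prefixes of 'lpgxm', columns: prefixes of 'pgxm'):
     ε  p  g  x  m
  ε  0  1  2  3  4
  l  1  1  2  3  4
  p  2  1  2  3  4
  g  3  2  1  2  3
  x  4  3  2  1  2
  m  5  4  3  2  1
The bottom-right entry gives D[5][4] = 1, so no sequence of fewer than 1 edit works. Backtracking through the table gives one optimal edit sequence (1 edit):
  lpgxm → pgxm (del l @1)
Edit distance = 1.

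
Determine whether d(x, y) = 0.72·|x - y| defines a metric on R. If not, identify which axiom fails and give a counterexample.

Yes. Since |x - y| is a metric on R and 0.72 > 0, the positive scalar multiple 0.72·|x - y| is also a metric: scaling by a positive constant preserves non-negativity, identity (d=0 ⟺ |x-y|=0 ⟺ x=y), symmetry, and the triangle inequality.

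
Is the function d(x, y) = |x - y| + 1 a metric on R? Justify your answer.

No. d fails identity of indiscernibles (specifically d(x,x) = 0): d(3, 3) = |3 - 3| + 1 = 0 + 1 = 1 ≠ 0.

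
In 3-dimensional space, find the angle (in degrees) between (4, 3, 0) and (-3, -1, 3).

With u = (4, 3, 0), v = (-3, -1, 3):
u·v = 4·(-3) + 3·(-1) + 0·3 = (-12) + (-3) + 0 = -15.
|u| = √(4² + 3² + 0²) = √25, |v| = √((-3)² + (-1)² + 3²) = √19, so |u||v| = √(25·19) = √475.
cos θ = (u·v)/(|u||v|) = -15/√475 ≈ -0.688247
θ = arccos(-0.688247) ≈ 133.49°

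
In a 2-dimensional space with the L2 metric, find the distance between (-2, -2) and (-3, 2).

(Σ|x_i - y_i|^2)^(1/2) = (|-2 - (-3)|^2 + |-2 - 2|^2)^(1/2)
= (1^2 + 4^2)^(1/2) = (1 + 16)^(1/2) = (17)^(1/2) ≈ 4.1231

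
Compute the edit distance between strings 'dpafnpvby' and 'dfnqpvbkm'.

Let D[i][j] be the edit distance between the first i characters of 'dpafnpvby' and the first j characters of 'dfnqpvbkm', with D[i][0] = i, D[0][j] = j, and D[i][j] = D[i-1][j-1] if the characters match, else 1 + min(D[i-1][j], D[i][j-1], D[i-1][j-1]). Filling the table (rows: prefixes of 'dpafnpvby', columns: prefixes of 'dfnqpvbkm'):
     ε  d  f  n  q  p  v  b  k  m
  ε  0  1  2  3  4  5  6  7  8  9
  d  1  0  1  2  3  4  5  6  7  8
  p  2  1  1  2  3  3  4  5  6  7
  a  3  2  2  2  3  4  4  5  6  7
  f  4  3  2  3  3  4  5  5  6  7
  n  5  4  3  2  3  4  5  6  6  7
  p  6  5  4  3  3  3  4  5  6  7
  v  7  6  5  4  4  4  3  4  5  6
  b  8  7  6  5  5  5  4  3  4  5
  y  9  8  7  6  6  6  5  4  4  5
The bottom-right entry gives D[9][9] = 5, so no sequence of fewer than 5 edits works. Backtracking through the table gives one optimal edit sequence (5 edits):
  dpafnpvby → dafnpvby (del p @2)
  dafnpvby → dfnpvby (del a @2)
  dfnpvby → dfnqpvby (ins q @4)
  dfnqpvby → dfnqpvbky (ins k @8)
  dfnqpvbky → dfnqpvbkm (sub y→m @9)
Edit distance = 5.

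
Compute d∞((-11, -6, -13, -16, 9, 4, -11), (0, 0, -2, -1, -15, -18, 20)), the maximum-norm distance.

max(|x_i - y_i|) = max(|-11 - 0|, |-6 - 0|, |-13 - (-2)|, |-16 - (-1)|, |9 - (-15)|, |4 - (-18)|, |-11 - 20|) = max(11, 6, 11, 15, 24, 22, 31) = 31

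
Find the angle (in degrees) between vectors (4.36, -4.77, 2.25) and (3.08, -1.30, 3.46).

With u = (4.36, -4.77, 2.25), v = (3.08, -1.30, 3.46):
u·v = 4.36·3.08 + (-4.77)·(-1.3) + 2.25·3.46 = 13.4288 + 6.201 + 7.785 = 27.4148.
|u| = √(4.36² + (-4.77)² + 2.25²) = √(19.0096 + 22.7529 + 5.0625) = √46.825, |v| = √(3.08² + (-1.3)² + 3.46²) = √(9.4864 + 1.69 + 11.9716) = √23.148.
cos θ = (u·v)/(|u||v|) = 27.4148/(√46.825·√23.148) ≈ 0.832702
θ = arccos(0.832702) ≈ 33.62°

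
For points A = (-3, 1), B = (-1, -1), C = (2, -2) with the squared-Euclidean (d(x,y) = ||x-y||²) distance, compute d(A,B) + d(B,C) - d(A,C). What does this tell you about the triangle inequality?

d(A,B) = 2² + 2² = 8, d(B,C) = 3² + 1² = 10, d(A,C) = 5² + 3² = 34.
d(A,B) + d(B,C) - d(A,C) = 8 + 10 - 34 = 18 - 34 = -16. This is < 0, so the triangle inequality FAILS for these points (squared-Euclidean is not a metric).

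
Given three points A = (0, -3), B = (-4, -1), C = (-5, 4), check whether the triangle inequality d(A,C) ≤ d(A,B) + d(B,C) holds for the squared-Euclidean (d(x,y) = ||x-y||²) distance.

d(A,B) = 4² + 2² = 20, d(B,C) = 1² + 5² = 26, d(A,C) = 5² + 7² = 74.
d(A,C) = 74 > 20 + 26 = 46. Triangle inequality is VIOLATED. (Squared-Euclidean is not a metric — this is a counterexample.)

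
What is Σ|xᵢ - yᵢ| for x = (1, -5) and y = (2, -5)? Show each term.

Σ|x_i - y_i| = |1 - 2| + |-5 - (-5)| = 1 + 0 = 1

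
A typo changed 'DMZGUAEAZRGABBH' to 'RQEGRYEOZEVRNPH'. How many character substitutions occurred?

Differing positions: 1, 2, 3, 5, 6, 8, 10, 11, 12, 13, 14. Hamming distance = 11.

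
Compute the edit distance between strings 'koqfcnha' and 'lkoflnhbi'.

Let D[i][j] be the edit distance between the first i characters of 'koqfcnha' and the first j characters of 'lkoflnhbi', with D[i][0] = i, D[0][j] = j, and D[i][j] = D[i-1][j-1] if the characters match, else 1 + min(D[i-1][j], D[i][j-1], D[i-1][j-1]). Filling the table (rows: prefixes of 'koqfcnha', columns: prefixes of 'lkoflnhbi'):
     ε  l  k  o  f  l  n  h  b  i
  ε  0  1  2  3  4  5  6  7  8  9
  k  1  1  1  2  3  4  5  6  7  8
  o  2  2  2  1  2  3  4  5  6  7
  q  3  3  3  2  2  3  4  5  6  7
  f  4  4  4  3  2  3  4  5  6  7
  c  5  5  5  4  3  3  4  5  6  7
  n  6  6  6  5  4  4  3  4  5  6
  h  7  7  7  6  5  5  4  3  4  5
  a  8  8  8  7  6  6  5  4  4  5
The bottom-right entry gives D[8][9] = 5, so no sequence of fewer than 5 edits works. Backtracking through the table gives one optimal edit sequence (5 edits):
  koqfcnha → lkoqfcnha (ins l @1)
  lkoqfcnha → lkofcnha (del q @4)
  lkofcnha → lkoflnha (sub c→l @5)
  lkoflnha → lkoflnhba (ins b @8)
  lkoflnhba → lkoflnhbi (sub a→i @9)
Edit distance = 5.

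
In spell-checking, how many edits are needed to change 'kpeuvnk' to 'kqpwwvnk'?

Let D[i][j] be the edit distance between the first i characters of 'kpeuvnk' and the first j characters of 'kqpwwvnk', with D[i][0] = i, D[0][j] = j, and D[i][j] = D[i-1][j-1] if the characters match, else 1 + min(D[i-1][j], D[i][j-1], D[i-1][j-1]). Filling the table (rows: prefixes of 'kpeuvnk', columns: prefixes of 'kqpwwvnk'):
     ε  k  q  p  w  w  v  n  k
  ε  0  1  2  3  4  5  6  7  8
  k  1  0  1  2  3  4  5  6  7
  p  2  1  1  1  2  3  4  5  6
  e  3  2  2  2  2  3  4  5  6
  u  4  3  3  3  3  3  4  5  6
  v  5  4  4  4  4  4  3  4  5
  n  6  5  5  5  5  5  4  3  4
  k  7  6  6  6  6  6  5  4  3
The bottom-right entry gives D[7][8] = 3, so no sequence of fewer than 3 edits works. Backtracking through the table gives one optimal edit sequence (3 edits):
  kpeuvnk → kqpeuvnk (ins q @2)
  kqpeuvnk → kqpwuvnk (sub e→w @4)
  kqpwuvnk → kqpwwvnk (sub u→w @5)
Edit distance = 3.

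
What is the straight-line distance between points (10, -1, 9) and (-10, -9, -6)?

√(Σ(x_i - y_i)²) = √((10 - (-10))² + (-1 - (-9))² + (9 - (-6))²)
= √(20² + 8² + 15²) = √(400 + 64 + 225) = √689 ≈ 26.2488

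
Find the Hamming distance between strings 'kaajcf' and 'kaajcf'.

Differing positions: none. Hamming distance = 0.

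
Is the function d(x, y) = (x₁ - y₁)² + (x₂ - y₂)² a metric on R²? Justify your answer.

No. The squared Euclidean distance fails the triangle inequality. Counterexample: x = (0, 0), y = (4, 1), z = (8, 2). d(x,z) = 8² + 2² = 68, but d(x,y) + d(y,z) = (4² + 1²) + (4² + 1²) = 17 + 17 = 34. Since 68 > 34, the triangle inequality is violated. (Note: √d, the ordinary Euclidean distance, IS a metric.)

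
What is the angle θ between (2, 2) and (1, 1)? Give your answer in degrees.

With u = (2, 2), v = (1, 1):
u·v = 2·1 + 2·1 = 2 + 2 = 4.
|u| = √(2² + 2²) = √8, |v| = √(1² + 1²) = √2, so |u||v| = √(8·2) = √16 = 4.
cos θ = (u·v)/(|u||v|) = 4/4 = 1 (the vectors are parallel, pointing the same way)
θ = arccos(1) = 0°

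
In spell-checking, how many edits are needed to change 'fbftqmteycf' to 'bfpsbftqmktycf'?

Let D[i][j] be the edit distance between the first i characters of 'fbftqmteycf' and the first j characters of 'bfpsbftqmktycf', with D[i][0] = i, D[0][j] = j, and D[i][j] = D[i-1][j-1] if the characters match, else 1 + min(D[i-1][j], D[i][j-1], D[i-1][j-1]). Filling the table (rows: prefixes of 'fbftqmteycf', columns: prefixes of 'bfpsbftqmktycf'):
     ε  b  f  p  s  b  f  t  q  m  k  t  y  c  f
  ε  0  1  2  3  4  5  6  7  8  9 10 11 12 13 14
  f  1  1  1  2  3  4  5  6  7  8  9 10 11 12 13
  b  2  1  2  2  3  3  4  5  6  7  8  9 10 11 12
  f  3  2  1  2  3  4  3  4  5  6  7  8  9 10 11
  t  4  3  2  2  3  4  4  3  4  5  6  7  8  9 10
  q  5  4  3  3  3  4  5  4  3  4  5  6  7  8  9
  m  6  5  4  4  4  4  5  5  4  3  4  5  6  7  8
  t  7  6  5  5  5  5  5  5  5  4  4  4  5  6  7
  e  8  7  6  6  6  6  6  6  6  5  5  5  5  6  7
  y  9  8  7  7  7  7  7  7  7  6  6  6  5  6  7
  c 10  9  8  8  8  8  8  8  8  7  7  7  6  5  6
  f 11 10  9  9  9  9  8  9  9  8  8  8  7  6  5
The bottom-right entry gives D[11][14] = 5, so no sequence of fewer than 5 edits works. Backtracking through the table gives one optimal edit sequence (5 edits):
  fbftqmteycf → bfbftqmteycf (ins b @1)
  bfbftqmteycf → bfpbftqmteycf (ins p @3)
  bfpbftqmteycf → bfpsbftqmteycf (ins s @4)
  bfpsbftqmteycf → bfpsbftqmkeycf (sub t→k @10)
  bfpsbftqmkeycf → bfpsbftqmktycf (sub e→t @11)
Edit distance = 5.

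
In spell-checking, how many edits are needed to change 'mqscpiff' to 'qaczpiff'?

Let D[i][j] be the edit distance between the first i characters of 'mqscpiff' and the first j characters of 'qaczpiff', with D[i][0] = i, D[0][j] = j, and D[i][j] = D[i-1][j-1] if the characters match, else 1 + min(D[i-1][j], D[i][j-1], D[i-1][j-1]). Filling the table (rows: prefixes of 'mqscpiff', columns: prefixes of 'qaczpiff'):
     ε  q  a  c  z  p  i  f  f
  ε  0  1  2  3  4  5  6  7  8
  m  1  1  2  3  4  5  6  7  8
  q  2  1  2  3  4  5  6  7  8
  s  3  2  2  3  4  5  6  7  8
  c  4  3  3  2  3  4  5  6  7
  p  5  4  4  3  3  3  4  5  6
  i  6  5  5  4  4  4  3  4  5
  f  7  6  6  5  5  5  4  3  4
  f  8  7  7  6  6  6  5  4  3
The bottom-right entry gives D[8][8] = 3, so no sequence of fewer than 3 edits works. Backtracking through the table gives one optimal edit sequence (3 edits):
  mqscpiff → qscpiff (del m @1)
  qscpiff → qacpiff (sub s→a @2)
  qacpiff → qaczpiff (ins z @4)
Edit distance = 3.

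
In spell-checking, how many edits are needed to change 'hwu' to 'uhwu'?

Let D[i][j] be the edit distance between the first i characters of 'hwu' and the first j characters of 'uhwu', with D[i][0] = i, D[0][j] = j, and D[i][j] = D[i-1][j-1] if the characters match, else 1 + min(D[i-1][j], D[i][j-1], D[i-1][j-1]). Filling the table (rows: prefixes of 'hwu', columns: prefixes of 'uhwu'):
     ε  u  h  w  u
  ε  0  1  2  3  4
  h  1  1  1  2  3
  w  2  2  2  1  2
  u  3  2  3  2  1
The bottom-right entry gives D[3][4] = 1, so no sequence of fewer than 1 edit works. Backtracking through the table gives one optimal edit sequence (1 edit):
  hwu → uhwu (ins u @1)
Edit distance = 1.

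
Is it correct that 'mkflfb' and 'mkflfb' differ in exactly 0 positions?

Differing positions: none. Hamming distance = 0, so the claim is true.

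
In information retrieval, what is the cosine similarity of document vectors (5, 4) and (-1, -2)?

With u = (5, 4), v = (-1, -2):
u·v = 5·(-1) + 4·(-2) = (-5) + (-8) = -13.
|u| = √(5² + 4²) = √41, |v| = √((-1)² + (-2)²) = √5, so |u||v| = √(41·5) = √205.
cos θ = (u·v)/(|u||v|) = -13/√205 ≈ -0.908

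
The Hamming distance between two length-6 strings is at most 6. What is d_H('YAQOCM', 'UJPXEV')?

Differing positions: 1, 2, 3, 4, 5, 6. Hamming distance = 6. The maximum possible Hamming distance for length-6 strings is 6, so d_H/6 = 6/6 = 1.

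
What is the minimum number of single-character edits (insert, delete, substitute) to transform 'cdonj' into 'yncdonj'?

Let D[i][j] be the edit distance between the first i characters of 'cdonj' and the first j characters of 'yncdonj', with D[i][0] = i, D[0][j] = j, and D[i][j] = D[i-1][j-1] if the characters match, else 1 + min(D[i-1][j], D[i][j-1], D[i-1][j-1]). Filling the table (rows: prefixes of 'cdonj', columns: prefixes of 'yncdonj'):
     ε  y  n  c  d  o  n  j
  ε  0  1  2  3  4  5  6  7
  c  1  1  2  2  3  4  5  6
  d  2  2  2  3  2  3  4  5
  o  3  3  3  3  3  2  3  4
  n  4  4  3  4  4  3  2  3
  j  5  5  4  4  5  4  3  2
The bottom-right entry gives D[5][7] = 2, so no sequence of fewer than 2 edits works. Backtracking through the table gives one optimal edit sequence (2 edits):
  cdonj → ycdonj (ins y @1)
  ycdonj → yncdonj (ins n @2)
Edit distance = 2.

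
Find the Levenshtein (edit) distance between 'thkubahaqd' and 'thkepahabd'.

Let D[i][j] be the edit distance between the first i characters of 'thkubahaqd' and the first j characters of 'thkepahabd', with D[i][0] = i, D[0][j] = j, and D[i][j] = D[i-1][j-1] if the characters match, else 1 + min(D[i-1][j], D[i][j-1], D[i-1][j-1]). Filling the table (rows: prefixes of 'thkubahaqd', columns: prefixes of 'thkepahabd'):
     ε  t  h  k  e  p  a  h  a  b  d
  ε  0  1  2  3  4  5  6  7  8  9 10
  t  1  0  1  2  3  4  5  6  7  8  9
  h  2  1  0  1  2  3  4  5  6  7  8
  k  3  2  1  0  1  2  3  4  5  6  7
  u  4  3  2  1  1  2  3  4  5  6  7
  b  5  4  3  2  2  2  3  4  5  5  6
  a  6  5  4  3  3  3  2  3  4  5  6
  h  7  6  5  4  4  4  3  2  3  4  5
  a  8  7  6  5  5  5  4  3  2  3  4
  q  9  8  7  6  6  6  5  4  3  3  4
  d 10  9  8  7  7  7  6  5  4  4  3
The bottom-right entry gives D[10][10] = 3, so no sequence of fewer than 3 edits works. Backtracking through the table gives one optimal edit sequence (3 edits):
  thkubahaqd → thkebahaqd (sub u→e @4)
  thkebahaqd → thkepahaqd (sub b→p @5)
  thkepahaqd → thkepahabd (sub q→b @9)
Edit distance = 3.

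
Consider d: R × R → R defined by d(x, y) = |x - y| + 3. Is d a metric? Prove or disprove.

No. d fails identity of indiscernibles (specifically d(x,x) = 0): d(0, 0) = |0 - 0| + 3 = 0 + 3 = 3 ≠ 0.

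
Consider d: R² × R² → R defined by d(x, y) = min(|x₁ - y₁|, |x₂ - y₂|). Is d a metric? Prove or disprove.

No. d fails identity of indiscernibles: take x = (-2, 0) and y = (-2, 4). Then d(x,y) = min(|-2 - (-2)|, |0 - 4|) = min(0, 4) = 0, yet x ≠ y.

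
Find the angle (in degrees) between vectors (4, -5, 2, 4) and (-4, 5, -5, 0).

With u = (4, -5, 2, 4), v = (-4, 5, -5, 0):
u·v = 4·(-4) + (-5)·5 + 2·(-5) + 4·0 = (-16) + (-25) + (-10) + 0 = -51.
|u| = √(4² + (-5)² + 2² + 4²) = √61, |v| = √((-4)² + 5² + (-5)² + 0²) = √66, so |u||v| = √(61·66) = √4026.
cos θ = (u·v)/(|u||v|) = -51/√4026 ≈ -0.803773
θ = arccos(-0.803773) ≈ 143.49°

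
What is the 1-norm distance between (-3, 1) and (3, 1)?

Σ|x_i - y_i| = |-3 - 3| + |1 - 1| = 6 + 0 = 6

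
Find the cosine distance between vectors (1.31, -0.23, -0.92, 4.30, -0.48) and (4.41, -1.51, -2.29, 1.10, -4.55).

With u = (1.31, -0.23, -0.92, 4.30, -0.48), v = (4.41, -1.51, -2.29, 1.10, -4.55):
u·v = 1.31·4.41 + (-0.23)·(-1.51) + (-0.92)·(-2.29) + 4.3·1.1 + (-0.48)·(-4.55) = 5.7771 + 0.3473 + 2.1068 + 4.73 + 2.184 = 15.1452.
|u| = √(1.31² + (-0.23)² + (-0.92)² + 4.3² + (-0.48)²) = √(1.7161 + 0.0529 + 0.8464 + 18.49 + 0.2304) = √21.3358, |v| = √(4.41² + (-1.51)² + (-2.29)² + 1.1² + (-4.55)²) = √(19.4481 + 2.2801 + 5.2441 + 1.21 + 20.7025) = √48.8848.
cos θ = (u·v)/(|u||v|) = 15.1452/(√21.3358·√48.8848) ≈ 0.469
Cosine distance = 1 - cos θ ≈ 1 - 0.469 = 0.531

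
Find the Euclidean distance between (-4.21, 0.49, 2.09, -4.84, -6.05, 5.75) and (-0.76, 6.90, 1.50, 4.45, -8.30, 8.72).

√(Σ(x_i - y_i)²) = √((-4.21 - (-0.76))² + (0.49 - 6.9)² + (2.09 - 1.5)² + (-4.84 - 4.45)² + (-6.05 - (-8.3))² + (5.75 - 8.72)²)
= √((-3.45)² + (-6.41)² + 0.59² + (-9.29)² + 2.25² + (-2.97)²) = √(11.9025 + 41.0881 + 0.3481 + 86.3041 + 5.0625 + 8.8209) = √153.5262 ≈ 12.3906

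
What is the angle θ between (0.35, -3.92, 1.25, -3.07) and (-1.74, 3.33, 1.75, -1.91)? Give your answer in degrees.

With u = (0.35, -3.92, 1.25, -3.07), v = (-1.74, 3.33, 1.75, -1.91):
u·v = 0.35·(-1.74) + (-3.92)·3.33 + 1.25·1.75 + (-3.07)·(-1.91) = (-0.609) + (-13.0536) + 2.1875 + 5.8637 = -5.6114.
|u| = √(0.35² + (-3.92)² + 1.25² + (-3.07)²) = √(0.1225 + 15.3664 + 1.5625 + 9.4249) = √26.4763, |v| = √((-1.74)² + 3.33² + 1.75² + (-1.91)²) = √(3.0276 + 11.0889 + 3.0625 + 3.6481) = √20.8271.
cos θ = (u·v)/(|u||v|) = -5.6114/(√26.4763·√20.8271) ≈ -0.238962
θ = arccos(-0.238962) ≈ 103.83°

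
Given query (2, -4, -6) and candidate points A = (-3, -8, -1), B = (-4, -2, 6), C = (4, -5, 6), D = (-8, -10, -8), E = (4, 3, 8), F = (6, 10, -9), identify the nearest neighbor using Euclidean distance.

Distances: d(A) ≈ 8.124, d(B) ≈ 13.5647, d(C) ≈ 12.2066, d(D) ≈ 11.8322, d(E) ≈ 15.7797, d(F) ≈ 14.8661. Nearest: A = (-3, -8, -1) with distance 8.124.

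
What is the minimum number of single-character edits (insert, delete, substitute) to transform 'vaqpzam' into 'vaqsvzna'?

Let D[i][j] be the edit distance between the first i characters of 'vaqpzam' and the first j characters of 'vaqsvzna', with D[i][0] = i, D[0][j] = j, and D[i][j] = D[i-1][j-1] if the characters match, else 1 + min(D[i-1][j], D[i][j-1], D[i-1][j-1]). Filling the table (rows: prefixes of 'vaqpzam', columns: prefixes of 'vaqsvzna'):
     ε  v  a  q  s  v  z  n  a
  ε  0  1  2  3  4  5  6  7  8
  v  1  0  1  2  3  4  5  6  7
  a  2  1  0  1  2  3  4  5  6
  q  3  2  1  0  1  2  3  4  5
  p  4  3  2  1  1  2  3  4  5
  z  5  4  3  2  2  2  2  3  4
  a  6  5  4  3  3  3  3  3  3
  m  7  6  5  4  4  4  4  4  4
The bottom-right entry gives D[7][8] = 4, so no sequence of fewer than 4 edits works. Backtracking through the table gives one optimal edit sequence (4 edits):
  vaqpzam → vaqspzam (ins s @4)
  vaqspzam → vaqsvzam (sub p→v @5)
  vaqsvzam → vaqsvznm (sub a→n @7)
  vaqsvznm → vaqsvzna (sub m→a @8)
Edit distance = 4.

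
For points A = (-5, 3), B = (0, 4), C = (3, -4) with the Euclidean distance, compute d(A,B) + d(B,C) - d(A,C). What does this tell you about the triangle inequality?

d(A,B) = √(5² + 1²) = √26 ≈ 5.099, d(B,C) = √(3² + 8²) = √73 ≈ 8.544, d(A,C) = √(8² + 7²) = √113 ≈ 10.6301.
d(A,B) + d(B,C) - d(A,C) = 5.099 + 8.544 - 10.6301 = 13.643 - 10.6301 = 3.0129 (to 4 decimal places). This is ≥ 0, so the triangle inequality holds for these points.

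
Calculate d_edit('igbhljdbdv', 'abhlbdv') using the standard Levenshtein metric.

Let D[i][j] be the edit distance between the first i characters of 'igbhljdbdv' and the first j characters of 'abhlbdv', with D[i][0] = i, D[0][j] = j, and D[i][j] = D[i-1][j-1] if the characters match, else 1 + min(D[i-1][j], D[i][j-1], D[i-1][j-1]). Filling the table (rows: prefixes of 'igbhljdbdv', columns: prefixes of 'abhlbdv'):
     ε  a  b  h  l  b  d  v
  ε  0  1  2  3  4  5  6  7
  i  1  1  2  3  4  5  6  7
  g  2  2  2  3  4  5  6  7
  b  3  3  2  3  4  4  5  6
  h  4  4  3  2  3  4  5  6
  l  5  5  4  3  2  3  4  5
  j  6  6  5  4  3  3  4  5
  d  7  7  6  5  4  4  3  4
  b  8  8  7  6  5  4  4  4
  d  9  9  8  7  6  5  4  5
  v 10 10  9  8  7  6  5  4
The bottom-right entry gives D[10][7] = 4, so no sequence of fewer than 4 edits works. Backtracking through the table gives one optimal edit sequence (4 edits):
  igbhljdbdv → gbhljdbdv (del i @1)
  gbhljdbdv → abhljdbdv (sub g→a @1)
  abhljdbdv → abhldbdv (del j @5)
  abhldbdv → abhlbdv (del d @5)
Edit distance = 4.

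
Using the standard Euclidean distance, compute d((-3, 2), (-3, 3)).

(Σ|x_i - y_i|^2)^(1/2) = (|-3 - (-3)|^2 + |2 - 3|^2)^(1/2)
= (0^2 + 1^2)^(1/2) = (0 + 1)^(1/2) = (1)^(1/2) = 1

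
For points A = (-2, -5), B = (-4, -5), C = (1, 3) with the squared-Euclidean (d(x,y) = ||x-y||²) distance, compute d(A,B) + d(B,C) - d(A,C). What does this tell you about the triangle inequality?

d(A,B) = 2² + 0² = 4, d(B,C) = 5² + 8² = 89, d(A,C) = 3² + 8² = 73.
d(A,B) + d(B,C) - d(A,C) = 4 + 89 - 73 = 93 - 73 = 20. This is ≥ 0, so the triangle inequality holds for these points.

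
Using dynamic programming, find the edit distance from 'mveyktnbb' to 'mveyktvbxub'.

Let D[i][j] be the edit distance between the first i characters of 'mveyktnbb' and the first j characters of 'mveyktvbxub', with D[i][0] = i, D[0][j] = j, and D[i][j] = D[i-1][j-1] if the characters match, else 1 + min(D[i-1][j], D[i][j-1], D[i-1][j-1]). Filling the table (rows: prefixes of 'mveyktnbb', columns: prefixes of 'mveyktvbxub'):
     ε  m  v  e  y  k  t  v  b  x  u  b
  ε  0  1  2  3  4  5  6  7  8  9 10 11
  m  1  0  1  2  3  4  5  6  7  8  9 10
  v  2  1  0  1  2  3  4  5  6  7  8  9
  e  3  2  1  0  1  2  3  4  5  6  7  8
  y  4  3  2  1  0  1  2  3  4  5  6  7
  k  5  4  3  2  1  0  1  2  3  4  5  6
  t  6  5  4  3  2  1  0  1  2  3  4  5
  n  7  6  5  4  3  2  1  1  2  3  4  5
  b  8  7  6  5  4  3  2  2  1  2  3  4
  b  9  8  7  6  5  4  3  3  2  2  3  3
The bottom-right entry gives D[9][11] = 3, so no sequence of fewer than 3 edits works. Backtracking through the table gives one optimal edit sequence (3 edits):
  mveyktnbb → mveyktvbb (sub n→v @7)
  mveyktvbb → mveyktvbxb (ins x @9)
  mveyktvbxb → mveyktvbxub (ins u @10)
Edit distance = 3.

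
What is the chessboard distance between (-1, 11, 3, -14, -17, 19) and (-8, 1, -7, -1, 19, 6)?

max(|x_i - y_i|) = max(|-1 - (-8)|, |11 - 1|, |3 - (-7)|, |-14 - (-1)|, |-17 - 19|, |19 - 6|) = max(7, 10, 10, 13, 36, 13) = 36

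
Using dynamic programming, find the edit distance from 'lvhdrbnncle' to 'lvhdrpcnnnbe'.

Let D[i][j] be the edit distance between the first i characters of 'lvhdrbnncle' and the first j characters of 'lvhdrpcnnnbe', with D[i][0] = i, D[0][j] = j, and D[i][j] = D[i-1][j-1] if the characters match, else 1 + min(D[i-1][j], D[i][j-1], D[i-1][j-1]). Filling the table (rows: prefixes of 'lvhdrbnncle', columns: prefixes of 'lvhdrpcnnnbe'):
     ε  l  v  h  d  r  p  c  n  n  n  b  e
  ε  0  1  2  3  4  5  6  7  8  9 10 11 12
  l  1  0  1  2  3  4  5  6  7  8  9 10 11
  v  2  1  0  1  2  3  4  5  6  7  8  9 10
  h  3  2  1  0  1  2  3  4  5  6  7  8  9
  d  4  3  2  1  0  1  2  3  4  5  6  7  8
  r  5  4  3  2  1  0  1  2  3  4  5  6  7
  b  6  5  4  3  2  1  1  2  3  4  5  5  6
  n  7  6  5  4  3  2  2  2  2  3  4  5  6
  n  8  7  6  5  4  3  3  3  2  2  3  4  5
  c  9  8  7  6  5  4  4  3  3  3  3  4  5
  l 10  9  8  7  6  5  5  4  4  4  4  4  5
  e 11 10  9  8  7  6  6  5  5  5  5  5  4
The bottom-right entry gives D[11][12] = 4, so no sequence of fewer than 4 edits works. Backtracking through the table gives one optimal edit sequence (4 edits):
  lvhdrbnncle → lvhdrpbnncle (ins p @6)
  lvhdrpbnncle → lvhdrpcnncle (sub b→c @7)
  lvhdrpcnncle → lvhdrpcnnnle (sub c→n @10)
  lvhdrpcnnnle → lvhdrpcnnnbe (sub l→b @11)
Edit distance = 4.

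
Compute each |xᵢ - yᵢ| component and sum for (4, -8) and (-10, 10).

Σ|x_i - y_i| = |4 - (-10)| + |-8 - 10| = 14 + 18 = 32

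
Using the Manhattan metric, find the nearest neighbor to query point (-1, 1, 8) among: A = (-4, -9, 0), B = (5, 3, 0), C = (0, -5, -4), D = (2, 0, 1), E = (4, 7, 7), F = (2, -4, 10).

Distances: d(A) = 21, d(B) = 16, d(C) = 19, d(D) = 11, d(E) = 12, d(F) = 10. Nearest: F = (2, -4, 10) with distance 10.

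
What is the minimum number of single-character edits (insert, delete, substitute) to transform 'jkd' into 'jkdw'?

Let D[i][j] be the edit distance between the first i characters of 'jkd' and the first j characters of 'jkdw', with D[i][0] = i, D[0][j] = j, and D[i][j] = D[i-1][j-1] if the characters match, else 1 + min(D[i-1][j], D[i][j-1], D[i-1][j-1]). Filling the table (rows: prefixes of 'jkd', columns: prefixes of 'jkdw'):
     ε  j  k  d  w
  ε  0  1  2  3  4
  j  1  0  1  2  3
  k  2  1  0  1  2
  d  3  2  1  0  1
The bottom-right entry gives D[3][4] = 1, so no sequence of fewer than 1 edit works. Backtracking through the table gives one optimal edit sequence (1 edit):
  jkd → jkdw (ins w @4)
Edit distance = 1.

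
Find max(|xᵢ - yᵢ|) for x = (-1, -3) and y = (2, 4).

max(|x_i - y_i|) = max(|-1 - 2|, |-3 - 4|) = max(3, 7) = 7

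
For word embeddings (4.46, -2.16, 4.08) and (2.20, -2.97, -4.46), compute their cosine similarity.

With u = (4.46, -2.16, 4.08), v = (2.20, -2.97, -4.46):
u·v = 4.46·2.2 + (-2.16)·(-2.97) + 4.08·(-4.46) = 9.812 + 6.4152 + (-18.1968) = -1.9696.
|u| = √(4.46² + (-2.16)² + 4.08²) = √(19.8916 + 4.6656 + 16.6464) = √41.2036, |v| = √(2.2² + (-2.97)² + (-4.46)²) = √(4.84 + 8.8209 + 19.8916) = √33.5525.
cos θ = (u·v)/(|u||v|) = -1.9696/(√41.2036·√33.5525) ≈ -0.053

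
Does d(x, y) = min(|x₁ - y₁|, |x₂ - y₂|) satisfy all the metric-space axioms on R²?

No. d fails identity of indiscernibles: take x = (1, 0) and y = (1, 2). Then d(x,y) = min(|1 - 1|, |0 - 2|) = min(0, 2) = 0, yet x ≠ y.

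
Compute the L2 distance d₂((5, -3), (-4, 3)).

√(Σ(x_i - y_i)²) = √((5 - (-4))² + (-3 - 3)²)
= √(9² + (-6)²) = √(81 + 36) = √117 ≈ 10.8167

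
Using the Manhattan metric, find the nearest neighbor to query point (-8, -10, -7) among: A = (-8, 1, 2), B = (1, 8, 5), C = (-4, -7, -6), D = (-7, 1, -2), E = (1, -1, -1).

Distances: d(A) = 20, d(B) = 39, d(C) = 8, d(D) = 17, d(E) = 24. Nearest: C = (-4, -7, -6) with distance 8.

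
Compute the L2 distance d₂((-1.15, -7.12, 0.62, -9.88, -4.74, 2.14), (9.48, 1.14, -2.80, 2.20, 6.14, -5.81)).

√(Σ(x_i - y_i)²) = √((-1.15 - 9.48)² + (-7.12 - 1.14)² + (0.62 - (-2.8))² + (-9.88 - 2.2)² + (-4.74 - 6.14)² + (2.14 - (-5.81))²)
= √((-10.63)² + (-8.26)² + 3.42² + (-12.08)² + (-10.88)² + 7.95²) = √(112.9969 + 68.2276 + 11.6964 + 145.9264 + 118.3744 + 63.2025) = √520.4242 ≈ 22.8128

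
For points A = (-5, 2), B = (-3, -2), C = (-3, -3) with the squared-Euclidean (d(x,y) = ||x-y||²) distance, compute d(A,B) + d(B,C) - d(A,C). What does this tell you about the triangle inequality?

d(A,B) = 2² + 4² = 20, d(B,C) = 0² + 1² = 1, d(A,C) = 2² + 5² = 29.
d(A,B) + d(B,C) - d(A,C) = 20 + 1 - 29 = 21 - 29 = -8. This is < 0, so the triangle inequality FAILS for these points (squared-Euclidean is not a metric).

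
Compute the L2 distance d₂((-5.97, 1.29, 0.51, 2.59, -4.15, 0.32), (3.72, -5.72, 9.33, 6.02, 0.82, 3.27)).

√(Σ(x_i - y_i)²) = √((-5.97 - 3.72)² + (1.29 - (-5.72))² + (0.51 - 9.33)² + (2.59 - 6.02)² + (-4.15 - 0.82)² + (0.32 - 3.27)²)
= √((-9.69)² + 7.01² + (-8.82)² + (-3.43)² + (-4.97)² + (-2.95)²) = √(93.8961 + 49.1401 + 77.7924 + 11.7649 + 24.7009 + 8.7025) = √265.9969 ≈ 16.3094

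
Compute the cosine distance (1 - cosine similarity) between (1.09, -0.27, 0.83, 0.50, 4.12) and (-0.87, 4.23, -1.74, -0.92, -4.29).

With u = (1.09, -0.27, 0.83, 0.50, 4.12), v = (-0.87, 4.23, -1.74, -0.92, -4.29):
u·v = 1.09·(-0.87) + (-0.27)·4.23 + 0.83·(-1.74) + 0.5·(-0.92) + 4.12·(-4.29) = (-0.9483) + (-1.1421) + (-1.4442) + (-0.46) + (-17.6748) = -21.6694.
|u| = √(1.09² + (-0.27)² + 0.83² + 0.5² + 4.12²) = √(1.1881 + 0.0729 + 0.6889 + 0.25 + 16.9744) = √19.1743, |v| = √((-0.87)² + 4.23² + (-1.74)² + (-0.92)² + (-4.29)²) = √(0.7569 + 17.8929 + 3.0276 + 0.8464 + 18.4041) = √40.9279.
cos θ = (u·v)/(|u||v|) = -21.6694/(√19.1743·√40.9279) ≈ -0.7735
Cosine distance = 1 - cos θ ≈ 1 - (-0.7735) = 1.7735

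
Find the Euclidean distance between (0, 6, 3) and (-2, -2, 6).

√(Σ(x_i - y_i)²) = √((0 - (-2))² + (6 - (-2))² + (3 - 6)²)
= √(2² + 8² + (-3)²) = √(4 + 64 + 9) = √77 ≈ 8.775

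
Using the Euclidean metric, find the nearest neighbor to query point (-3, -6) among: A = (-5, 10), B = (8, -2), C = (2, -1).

Distances: d(A) ≈ 16.1245, d(B) ≈ 11.7047, d(C) ≈ 7.0711. Nearest: C = (2, -1) with distance 7.0711.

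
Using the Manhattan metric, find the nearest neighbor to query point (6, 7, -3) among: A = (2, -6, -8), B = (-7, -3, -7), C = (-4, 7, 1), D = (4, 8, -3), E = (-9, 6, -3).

Distances: d(A) = 22, d(B) = 27, d(C) = 14, d(D) = 3, d(E) = 16. Nearest: D = (4, 8, -3) with distance 3.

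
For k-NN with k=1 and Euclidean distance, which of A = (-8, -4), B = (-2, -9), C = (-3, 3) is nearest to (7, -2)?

Distances: d(A) ≈ 15.1327, d(B) ≈ 11.4018, d(C) ≈ 11.1803. Nearest: C = (-3, 3) with distance 11.1803.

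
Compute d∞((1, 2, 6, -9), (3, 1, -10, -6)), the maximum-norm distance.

max(|x_i - y_i|) = max(|1 - 3|, |2 - 1|, |6 - (-10)|, |-9 - (-6)|) = max(2, 1, 16, 3) = 16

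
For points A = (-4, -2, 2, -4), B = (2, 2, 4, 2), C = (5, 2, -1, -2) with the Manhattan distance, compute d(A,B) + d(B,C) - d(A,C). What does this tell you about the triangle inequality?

d(A,B) = 6 + 4 + 2 + 6 = 18, d(B,C) = 3 + 0 + 5 + 4 = 12, d(A,C) = 9 + 4 + 3 + 2 = 18.
d(A,B) + d(B,C) - d(A,C) = 18 + 12 - 18 = 30 - 18 = 12. This is ≥ 0, so the triangle inequality holds for these points.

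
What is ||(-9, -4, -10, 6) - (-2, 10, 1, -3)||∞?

max(|x_i - y_i|) = max(|-9 - (-2)|, |-4 - 10|, |-10 - 1|, |6 - (-3)|) = max(7, 14, 11, 9) = 14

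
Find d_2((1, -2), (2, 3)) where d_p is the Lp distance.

(Σ|x_i - y_i|^2)^(1/2) = (|1 - 2|^2 + |-2 - 3|^2)^(1/2)
= (1^2 + 5^2)^(1/2) = (1 + 25)^(1/2) = (26)^(1/2) ≈ 5.099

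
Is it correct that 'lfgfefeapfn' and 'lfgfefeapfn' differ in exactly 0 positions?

Differing positions: none. Hamming distance = 0, so the claim is true.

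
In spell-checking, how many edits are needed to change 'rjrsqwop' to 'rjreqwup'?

Let D[i][j] be the edit distance between the first i characters of 'rjrsqwop' and the first j characters of 'rjreqwup', with D[i][0] = i, D[0][j] = j, and D[i][j] = D[i-1][j-1] if the characters match, else 1 + min(D[i-1][j], D[i][j-1], D[i-1][j-1]). Filling the table (rows: prefixes of 'rjrsqwop', columns: prefixes of 'rjreqwup'):
     ε  r  j  r  e  q  w  u  p
  ε  0  1  2  3  4  5  6  7  8
  r  1  0  1  2  3  4  5  6  7
  j  2  1  0  1  2  3  4  5  6
  r  3  2  1  0  1  2  3  4  5
  s  4  3  2  1  1  2  3  4  5
  q  5  4  3  2  2  1  2  3  4
  w  6  5  4  3  3  2  1  2  3
  o  7  6  5  4  4  3  2  2  3
  p  8  7  6  5  5  4  3  3  2
The bottom-right entry gives D[8][8] = 2, so no sequence of fewer than 2 edits works. Backtracking through the table gives one optimal edit sequence (2 edits):
  rjrsqwop → rjreqwop (sub s→e @4)
  rjreqwop → rjreqwup (sub o→u @7)
Edit distance = 2.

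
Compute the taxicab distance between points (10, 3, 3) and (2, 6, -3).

Σ|x_i - y_i| = |10 - 2| + |3 - 6| + |3 - (-3)| = 8 + 3 + 6 = 17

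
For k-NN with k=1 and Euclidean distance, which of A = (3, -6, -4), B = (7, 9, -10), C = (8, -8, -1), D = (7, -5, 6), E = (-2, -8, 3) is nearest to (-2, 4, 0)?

Distances: d(A) ≈ 11.8743, d(B) ≈ 14.3527, d(C) ≈ 15.6525, d(D) ≈ 14.0712, d(E) ≈ 12.3693. Nearest: A = (3, -6, -4) with distance 11.8743.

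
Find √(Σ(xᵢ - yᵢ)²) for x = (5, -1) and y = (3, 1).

√(Σ(x_i - y_i)²) = √((5 - 3)² + (-1 - 1)²)
= √(2² + (-2)²) = √(4 + 4) = √8 ≈ 2.8284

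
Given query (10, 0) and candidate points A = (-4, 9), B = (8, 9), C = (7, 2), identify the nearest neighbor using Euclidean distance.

Distances: d(A) ≈ 16.6433, d(B) ≈ 9.2195, d(C) ≈ 3.6056. Nearest: C = (7, 2) with distance 3.6056.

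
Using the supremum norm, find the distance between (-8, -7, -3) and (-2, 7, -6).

max(|x_i - y_i|) = max(|-8 - (-2)|, |-7 - 7|, |-3 - (-6)|) = max(6, 14, 3) = 14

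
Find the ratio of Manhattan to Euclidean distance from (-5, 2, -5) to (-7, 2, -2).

L1 = |-5 - (-7)| + |2 - 2| + |-5 - (-2)| = 2 + 0 + 3 = 5
L2 = √(2² + 0² + 3²) = √13 ≈ 3.6056
L1 ≥ L2 always (equality iff movement is along one axis); L1 > L2 here.
Ratio L1/L2 = 5/√13 ≈ 1.3868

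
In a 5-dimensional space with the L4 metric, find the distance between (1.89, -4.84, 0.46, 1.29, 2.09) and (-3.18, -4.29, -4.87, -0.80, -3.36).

(Σ|x_i - y_i|^4)^(1/4) = (|1.89 - (-3.18)|^4 + |-4.84 - (-4.29)|^4 + |0.46 - (-4.87)|^4 + |1.29 - (-0.8)|^4 + |2.09 - (-3.36)|^4)^(1/4)
= (5.07^4 + 0.55^4 + 5.33^4 + 2.09^4 + 5.45^4)^(1/4) ≈ (660.7419 + 0.0915 + 807.0656 + 19.0803 + 882.2385)^(1/4) = (2369.2178)^(1/4) ≈ 6.9767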